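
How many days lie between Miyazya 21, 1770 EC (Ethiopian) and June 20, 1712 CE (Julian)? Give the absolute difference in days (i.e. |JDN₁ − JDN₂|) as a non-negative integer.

First date → JDN 2370578; second date → JDN 2346537.
The interval is |2370578 − 2346537| = 24041 days.

24041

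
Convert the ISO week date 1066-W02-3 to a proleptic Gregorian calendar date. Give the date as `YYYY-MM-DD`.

1066-01-10

ISO week 1 of 1066 is the week containing the first Thursday of 1066.
Week 2, day 3 (Wednesday) lands on 1066-01-10.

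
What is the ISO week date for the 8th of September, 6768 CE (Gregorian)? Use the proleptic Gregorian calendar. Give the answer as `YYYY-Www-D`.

The weekday is Sunday (ISO weekday 7).
That Sunday belongs to ISO week 36 of ISO year 6768.

6768-W36-7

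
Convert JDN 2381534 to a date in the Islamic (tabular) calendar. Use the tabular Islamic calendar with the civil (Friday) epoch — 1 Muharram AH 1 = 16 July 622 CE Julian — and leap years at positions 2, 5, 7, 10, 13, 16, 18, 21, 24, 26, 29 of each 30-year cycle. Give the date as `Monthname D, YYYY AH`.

Safar 29, 1223 AH

The Gregorian equivalent of JDN 2381534 is 26 April 1808.
In the tabular Islamic calendar that day is Safar 29, 1223 AH.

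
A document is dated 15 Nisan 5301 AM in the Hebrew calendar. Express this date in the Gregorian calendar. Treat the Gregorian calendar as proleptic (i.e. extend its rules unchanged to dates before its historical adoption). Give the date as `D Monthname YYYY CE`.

Julian Day Number of the source date = 2284010.
Converting JDN 2284010 to the Gregorian calendar gives 22 April 1541 CE.

22 April 1541 CE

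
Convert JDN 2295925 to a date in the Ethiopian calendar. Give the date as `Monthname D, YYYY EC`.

The proleptic Gregorian equivalent of JDN 2295925 is 5 December 1573.
In the Ethiopian calendar that day is Hidar 29, 1566 EC.

Hidar 29, 1566 EC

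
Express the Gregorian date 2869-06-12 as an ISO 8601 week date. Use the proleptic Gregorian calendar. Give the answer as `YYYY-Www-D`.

The weekday is Wednesday (ISO weekday 3).
That Wednesday belongs to ISO week 24 of ISO year 2869.

2869-W24-3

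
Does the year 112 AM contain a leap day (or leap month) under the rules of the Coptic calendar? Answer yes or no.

no

112 mod 4 = 0; in the Coptic calendar a year is leap when year mod 4 = 3, so it is a common year.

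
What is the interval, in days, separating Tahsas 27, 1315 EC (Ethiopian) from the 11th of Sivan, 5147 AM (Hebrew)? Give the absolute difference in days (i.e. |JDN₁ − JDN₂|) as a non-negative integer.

JDN of the first date = 2204275.
JDN of the second date = 2227808.
|2227808 − 2204275| = 23533.

23533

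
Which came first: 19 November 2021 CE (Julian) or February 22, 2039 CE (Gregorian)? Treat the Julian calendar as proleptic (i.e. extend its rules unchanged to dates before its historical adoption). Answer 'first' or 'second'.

first

The two dates have Julian Day Numbers 2459551 and 2465842 respectively.
Since 2459551 < 2465842, the first date comes first.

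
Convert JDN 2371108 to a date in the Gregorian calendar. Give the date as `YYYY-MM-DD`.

1779-10-09

Counting from JDN 2299161 = 15 Oct 1582 gives an offset of 71947 days.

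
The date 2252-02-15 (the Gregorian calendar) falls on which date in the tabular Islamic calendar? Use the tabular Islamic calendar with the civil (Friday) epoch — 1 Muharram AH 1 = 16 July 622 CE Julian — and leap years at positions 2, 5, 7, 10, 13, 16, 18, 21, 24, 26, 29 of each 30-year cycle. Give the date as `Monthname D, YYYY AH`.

Sha'ban 3, 1680 AH

Both dates share Julian Day Number 2543631; in the tabular Islamic calendar that is 3 Sha'ban 1680 AH.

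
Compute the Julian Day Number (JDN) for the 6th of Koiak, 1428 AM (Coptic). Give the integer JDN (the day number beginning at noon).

2346337

In the Gregorian calendar the same day is 14 December 1711.
JDN 2451545 is 1 January 2000 CE (Gregorian); the target day is −105208 days from there, so JDN = 2346337.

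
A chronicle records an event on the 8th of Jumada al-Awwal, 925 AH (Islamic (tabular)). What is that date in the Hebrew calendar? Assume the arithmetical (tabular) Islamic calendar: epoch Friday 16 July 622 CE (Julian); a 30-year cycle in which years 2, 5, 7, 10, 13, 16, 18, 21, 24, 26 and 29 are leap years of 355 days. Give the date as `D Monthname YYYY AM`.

8 Sivan 5279 AM

Both dates share Julian Day Number 2276000; in the Hebrew calendar that is 8 Sivan 5279 AM.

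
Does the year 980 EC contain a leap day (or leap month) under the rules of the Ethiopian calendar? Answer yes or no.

no

980 mod 4 = 0; in the Ethiopian calendar a year is leap when year mod 4 = 3, so it is a common year.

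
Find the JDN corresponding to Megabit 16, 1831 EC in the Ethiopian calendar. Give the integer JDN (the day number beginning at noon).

2392823

In the Gregorian calendar the same day is 24 March 1839.
JDN 2400001 is 17 November 1858 CE (Gregorian), MJD 0; the target day is −7178 days from there, so JDN = 2392823.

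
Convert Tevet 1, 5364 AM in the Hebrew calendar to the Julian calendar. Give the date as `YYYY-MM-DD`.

The source date corresponds to 5 December 1603 in the Gregorian calendar (JDN 2306882).
That day falls on 25 November 1603 CE in the Julian calendar.

1603-11-25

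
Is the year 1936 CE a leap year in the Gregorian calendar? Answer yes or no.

yes

1936 is divisible by 4 and not by 100, so it is a leap year.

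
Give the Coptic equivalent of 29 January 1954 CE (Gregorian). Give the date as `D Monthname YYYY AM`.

Both dates share Julian Day Number 2434772; in the Coptic calendar that is 21 Tobi 1670 AM.

21 Tobi 1670 AM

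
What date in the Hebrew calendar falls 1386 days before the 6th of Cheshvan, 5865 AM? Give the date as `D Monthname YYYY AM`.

7 Tevet 5861 AM

Counting 1386 days back from JDN 2489828 reaches JDN 2488442, which is 7 Tevet 5861 AM.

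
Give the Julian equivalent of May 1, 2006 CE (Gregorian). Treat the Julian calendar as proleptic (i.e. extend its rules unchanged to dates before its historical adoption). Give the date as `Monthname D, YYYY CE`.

At this point the Julian calendar is 13 days behind the Gregorian.
1 May 2006 Gregorian − 13 days → 18 April 2006 Julian.

April 18, 2006 CE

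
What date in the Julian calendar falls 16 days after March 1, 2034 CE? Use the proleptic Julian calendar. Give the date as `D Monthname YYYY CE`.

17 March 2034 CE

Counting 16 days forward from JDN 2464036 reaches JDN 2464052, which is 17 March 2034 CE.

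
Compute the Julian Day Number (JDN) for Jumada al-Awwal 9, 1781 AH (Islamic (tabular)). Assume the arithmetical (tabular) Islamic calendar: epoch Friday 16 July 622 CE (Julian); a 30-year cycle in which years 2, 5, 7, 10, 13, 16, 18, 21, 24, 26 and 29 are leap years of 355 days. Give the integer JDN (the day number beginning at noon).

2579339

In the Gregorian calendar the same day is 21 November 2349.
JDN 2451545 is 1 January 2000 CE (Gregorian); the target day is +127794 days from there, so JDN = 2579339.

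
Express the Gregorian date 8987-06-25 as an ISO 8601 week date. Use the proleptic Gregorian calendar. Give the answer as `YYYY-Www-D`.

The weekday is Monday (ISO weekday 1).
That Monday belongs to ISO week 26 of ISO year 8987.

8987-W26-1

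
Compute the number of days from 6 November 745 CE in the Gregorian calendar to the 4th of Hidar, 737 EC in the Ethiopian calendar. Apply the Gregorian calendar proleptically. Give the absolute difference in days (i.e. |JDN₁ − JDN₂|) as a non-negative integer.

367

JDN of the first date = 1993475.
JDN of the second date = 1993108.
|1993108 − 1993475| = 367.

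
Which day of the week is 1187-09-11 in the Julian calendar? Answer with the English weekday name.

Friday

This is JDN 2154863 (18 September 1187 Gregorian).
2154863 ≡ 4 (mod 7); counting from Monday = 0 gives Friday.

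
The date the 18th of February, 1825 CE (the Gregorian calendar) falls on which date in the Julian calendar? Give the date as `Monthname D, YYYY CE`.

At this point the Julian calendar is 12 days behind the Gregorian.
18 February 1825 Gregorian − 12 days → 6 February 1825 Julian.

February 6, 1825 CE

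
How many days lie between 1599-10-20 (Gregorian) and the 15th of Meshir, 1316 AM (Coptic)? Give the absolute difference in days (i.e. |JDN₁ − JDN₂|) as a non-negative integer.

JDN of the first date = 2305375.
JDN of the second date = 2305498.
|2305498 − 2305375| = 123.

123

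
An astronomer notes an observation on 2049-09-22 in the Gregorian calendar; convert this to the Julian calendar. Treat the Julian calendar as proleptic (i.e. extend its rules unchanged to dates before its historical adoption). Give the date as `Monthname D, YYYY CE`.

The Julian–Gregorian offset here is 13 days (Julian trailing).
22 September 2049 Gregorian − 13 days → 9 September 2049 Julian.

September 9, 2049 CE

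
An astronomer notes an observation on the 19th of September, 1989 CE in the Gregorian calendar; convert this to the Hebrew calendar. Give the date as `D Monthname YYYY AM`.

19 Elul 5749 AM

Both dates share Julian Day Number 2447789; in the Hebrew calendar that is 19 Elul 5749 AM.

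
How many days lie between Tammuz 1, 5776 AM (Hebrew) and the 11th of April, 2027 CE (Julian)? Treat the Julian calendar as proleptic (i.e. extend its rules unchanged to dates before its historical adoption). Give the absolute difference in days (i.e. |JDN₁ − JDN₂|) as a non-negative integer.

First date → JDN 2457577; second date → JDN 2461520.
The interval is |2457577 − 2461520| = 3943 days.

3943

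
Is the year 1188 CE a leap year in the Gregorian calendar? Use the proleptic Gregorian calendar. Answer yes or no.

1188 is divisible by 4 and not by 100, so it is a leap year.

yes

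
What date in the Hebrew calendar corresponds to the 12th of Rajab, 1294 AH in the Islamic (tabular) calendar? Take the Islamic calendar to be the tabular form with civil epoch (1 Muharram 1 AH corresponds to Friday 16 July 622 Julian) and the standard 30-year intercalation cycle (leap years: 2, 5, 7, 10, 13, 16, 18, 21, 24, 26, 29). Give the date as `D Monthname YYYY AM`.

Both dates share Julian Day Number 2406824; in the Hebrew calendar that is 13 Av 5637 AM.

13 Av 5637 AM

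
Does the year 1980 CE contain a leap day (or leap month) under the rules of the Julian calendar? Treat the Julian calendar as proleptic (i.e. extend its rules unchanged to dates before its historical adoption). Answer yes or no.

yes

1980 mod 4 = 0, so it is a leap year in the Julian calendar.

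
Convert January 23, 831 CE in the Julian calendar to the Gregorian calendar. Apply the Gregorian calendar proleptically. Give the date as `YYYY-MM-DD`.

0831-01-27

At this point the Julian calendar is 4 days behind the Gregorian.
23 January 831 Julian + 4 days → 27 January 831 Gregorian.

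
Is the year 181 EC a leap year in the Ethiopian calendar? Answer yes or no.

181 mod 4 = 1; in the Ethiopian calendar a year is leap when year mod 4 = 3, so it is a common year.

no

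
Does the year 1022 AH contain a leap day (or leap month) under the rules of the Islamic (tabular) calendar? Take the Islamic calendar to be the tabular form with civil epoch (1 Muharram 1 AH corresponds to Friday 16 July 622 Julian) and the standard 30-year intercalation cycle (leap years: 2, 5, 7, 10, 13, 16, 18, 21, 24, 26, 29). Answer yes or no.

Year 1022 AH is year 2 of its 30-year cycle; leap positions are 2, 5, 7, 10, 13, 16, 18, 21, 24, 26, 29, so it is a leap year (355 days).

yes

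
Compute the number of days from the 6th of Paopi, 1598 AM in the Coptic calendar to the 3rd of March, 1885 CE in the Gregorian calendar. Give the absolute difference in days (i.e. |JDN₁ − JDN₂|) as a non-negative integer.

1235

First date → JDN 2408369; second date → JDN 2409604.
The interval is |2408369 − 2409604| = 1235 days.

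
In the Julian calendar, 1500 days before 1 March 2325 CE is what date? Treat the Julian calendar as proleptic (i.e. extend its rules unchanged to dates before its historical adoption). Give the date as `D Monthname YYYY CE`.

21 January 2321 CE

JDN of 1 March 2325 CE = 2570324.
2570324 − 1500 = 2568824.
JDN 2568824 in the Julian calendar is 21 January 2321 CE.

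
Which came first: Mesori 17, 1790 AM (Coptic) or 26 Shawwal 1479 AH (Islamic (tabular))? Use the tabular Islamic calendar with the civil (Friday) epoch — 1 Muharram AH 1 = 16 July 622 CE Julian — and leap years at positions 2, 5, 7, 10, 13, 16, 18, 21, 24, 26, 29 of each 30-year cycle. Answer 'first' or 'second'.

Converting both to JDN: 2478808 vs 2472485; the smaller is the second.

second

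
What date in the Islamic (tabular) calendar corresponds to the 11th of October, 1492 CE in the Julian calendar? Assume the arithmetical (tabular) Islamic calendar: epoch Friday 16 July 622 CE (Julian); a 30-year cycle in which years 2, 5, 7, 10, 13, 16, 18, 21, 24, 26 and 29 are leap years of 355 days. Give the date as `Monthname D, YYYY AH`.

Julian Day Number of the source date = 2266295.
Converting JDN 2266295 to the tabular Islamic calendar gives 18 Dhu al-Hijjah 897 AH.

Dhu al-Hijjah 18, 897 AH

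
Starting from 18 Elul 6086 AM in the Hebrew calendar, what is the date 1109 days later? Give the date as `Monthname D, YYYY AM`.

Counting 1109 days forward from JDN 2570872 reaches JDN 2571981, which is Tishrei 4, 6090 AM.

Tishrei 4, 6090 AM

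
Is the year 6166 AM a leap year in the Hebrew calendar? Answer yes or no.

no

Hebrew year 6166 is year 10 of its 19-year Metonic cycle; leap years are at positions 3, 6, 8, 11, 14, 17, 19, so it is a common year (12 months).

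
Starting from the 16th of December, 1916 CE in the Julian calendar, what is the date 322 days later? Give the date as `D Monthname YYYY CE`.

3 November 1917 CE

Counting 322 days forward from JDN 2421227 reaches JDN 2421549, which is 3 November 1917 CE.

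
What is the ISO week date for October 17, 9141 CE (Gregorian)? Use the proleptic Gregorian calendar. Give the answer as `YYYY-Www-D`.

9141-W42-5

The weekday is Friday (ISO weekday 5).
That Friday belongs to ISO week 42 of ISO year 9141.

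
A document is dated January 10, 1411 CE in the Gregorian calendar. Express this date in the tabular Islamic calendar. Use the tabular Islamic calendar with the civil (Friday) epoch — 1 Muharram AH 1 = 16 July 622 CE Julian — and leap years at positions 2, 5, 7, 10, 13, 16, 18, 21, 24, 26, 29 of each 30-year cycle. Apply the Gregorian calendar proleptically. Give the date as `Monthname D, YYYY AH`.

Ramadan 5, 813 AH

Julian Day Number of the source date = 2236426.
Converting JDN 2236426 to the tabular Islamic calendar gives 5 Ramadan 813 AH.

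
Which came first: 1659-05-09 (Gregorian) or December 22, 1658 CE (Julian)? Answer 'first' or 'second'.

second

Converting both to JDN: 2327126 vs 2326998; the smaller is the second.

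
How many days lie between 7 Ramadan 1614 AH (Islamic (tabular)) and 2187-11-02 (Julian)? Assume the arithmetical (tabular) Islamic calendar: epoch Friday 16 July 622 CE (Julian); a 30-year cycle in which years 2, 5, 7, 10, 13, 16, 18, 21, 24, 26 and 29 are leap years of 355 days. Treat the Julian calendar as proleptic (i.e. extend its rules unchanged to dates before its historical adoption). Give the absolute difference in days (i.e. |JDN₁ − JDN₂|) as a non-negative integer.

110

First date → JDN 2520275; second date → JDN 2520165.
The interval is |2520275 − 2520165| = 110 days.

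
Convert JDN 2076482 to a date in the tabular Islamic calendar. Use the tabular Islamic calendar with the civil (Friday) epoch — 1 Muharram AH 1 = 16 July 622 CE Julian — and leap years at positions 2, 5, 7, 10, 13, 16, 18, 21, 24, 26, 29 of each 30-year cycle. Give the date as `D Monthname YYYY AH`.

JDN 2076482 is 10 February 973 in the proleptic Gregorian calendar.
In the tabular Islamic calendar that day is 28 Rabi' al-Thani 362 AH.

28 Rabi' al-Thani 362 AH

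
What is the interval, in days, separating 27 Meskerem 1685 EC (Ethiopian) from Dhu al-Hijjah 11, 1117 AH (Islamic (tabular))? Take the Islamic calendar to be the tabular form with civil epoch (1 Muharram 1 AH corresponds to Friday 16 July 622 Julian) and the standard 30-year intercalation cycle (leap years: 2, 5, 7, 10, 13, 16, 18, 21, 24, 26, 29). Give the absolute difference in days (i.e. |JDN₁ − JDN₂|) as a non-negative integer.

JDN of the first date = 2339328.
JDN of the second date = 2344248.
|2344248 − 2339328| = 4920.

4920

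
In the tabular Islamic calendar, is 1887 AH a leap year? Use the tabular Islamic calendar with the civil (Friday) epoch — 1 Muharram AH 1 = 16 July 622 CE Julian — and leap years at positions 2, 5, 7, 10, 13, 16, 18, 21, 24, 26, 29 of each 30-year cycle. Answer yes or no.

no

Year 1887 AH is year 27 of its 30-year cycle; leap positions are 2, 5, 7, 10, 13, 16, 18, 21, 24, 26, 29, so it is a common year (354 days).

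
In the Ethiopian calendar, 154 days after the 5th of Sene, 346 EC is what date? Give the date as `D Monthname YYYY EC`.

Counting 154 days forward from JDN 1850506 reaches JDN 1850660, which is 4 Hidar 347 EC.

4 Hidar 347 EC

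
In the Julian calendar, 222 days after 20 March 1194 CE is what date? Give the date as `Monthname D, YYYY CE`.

October 28, 1194 CE

Counting 222 days forward from JDN 2157245 reaches JDN 2157467, which is October 28, 1194 CE.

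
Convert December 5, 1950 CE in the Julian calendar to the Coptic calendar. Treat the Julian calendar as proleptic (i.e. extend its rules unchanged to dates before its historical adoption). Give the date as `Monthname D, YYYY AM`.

Koiak 9, 1667 AM

Julian Day Number of the source date = 2433634.
Converting JDN 2433634 to the Coptic calendar gives 9 Koiak 1667 AM.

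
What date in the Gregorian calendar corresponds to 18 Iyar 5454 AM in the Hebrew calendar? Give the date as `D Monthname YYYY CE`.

Both dates share Julian Day Number 2339914; in the Gregorian calendar that is 13 May 1694 CE.

13 May 1694 CE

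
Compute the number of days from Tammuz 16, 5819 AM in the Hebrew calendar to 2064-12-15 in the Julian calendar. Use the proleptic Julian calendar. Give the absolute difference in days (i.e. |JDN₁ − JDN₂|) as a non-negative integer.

JDN of the first date = 2473272.
JDN of the second date = 2475283.
|2475283 − 2473272| = 2011.

2011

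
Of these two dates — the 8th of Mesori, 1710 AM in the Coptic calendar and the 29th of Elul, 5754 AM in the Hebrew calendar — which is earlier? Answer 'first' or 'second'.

first

The two dates have Julian Day Numbers 2449579 and 2449601 respectively.
Since 2449579 < 2449601, the first date comes first.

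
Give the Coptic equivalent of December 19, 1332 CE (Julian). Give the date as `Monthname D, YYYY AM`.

The source date corresponds to 27 December 1332 in the proleptic Gregorian calendar (JDN 2207924).
That day falls on 23 Koiak 1049 AM in the Coptic calendar.

Koiak 23, 1049 AM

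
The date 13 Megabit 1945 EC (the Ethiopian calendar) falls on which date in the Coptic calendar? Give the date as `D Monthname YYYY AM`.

Both dates share Julian Day Number 2434459; in the Coptic calendar that is 13 Paremhat 1669 AM.

13 Paremhat 1669 AM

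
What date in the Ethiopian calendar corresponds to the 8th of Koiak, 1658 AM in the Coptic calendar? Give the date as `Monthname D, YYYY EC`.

Tahsas 8, 1934 EC

Julian Day Number of the source date = 2430346.
Converting JDN 2430346 to the Ethiopian calendar gives 8 Tahsas 1934 EC.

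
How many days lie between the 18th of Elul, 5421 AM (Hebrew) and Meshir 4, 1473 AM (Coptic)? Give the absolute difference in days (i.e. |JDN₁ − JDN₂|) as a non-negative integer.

JDN of the first date = 2327983.
JDN of the second date = 2362831.
|2362831 − 2327983| = 34848.

34848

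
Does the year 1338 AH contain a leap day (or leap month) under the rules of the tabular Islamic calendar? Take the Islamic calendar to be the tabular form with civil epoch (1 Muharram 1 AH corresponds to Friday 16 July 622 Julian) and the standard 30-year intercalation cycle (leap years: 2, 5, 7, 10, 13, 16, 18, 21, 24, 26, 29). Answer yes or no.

yes

Year 1338 AH is year 18 of its 30-year cycle; leap positions are 2, 5, 7, 10, 13, 16, 18, 21, 24, 26, 29, so it is a leap year (355 days).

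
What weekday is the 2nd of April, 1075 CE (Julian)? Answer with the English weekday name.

Thursday

Equivalently 8 April 1075 Gregorian, JDN 2113793.
2113793 ≡ 3 (mod 7); counting from Monday = 0 gives Thursday.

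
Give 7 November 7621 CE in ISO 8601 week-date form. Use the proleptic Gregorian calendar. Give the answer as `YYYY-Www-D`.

The weekday is Sunday (ISO weekday 7).
That Sunday belongs to ISO week 44 of ISO year 7621.

7621-W44-7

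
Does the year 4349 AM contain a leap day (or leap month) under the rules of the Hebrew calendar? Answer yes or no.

yes

Hebrew year 4349 is year 17 of its 19-year Metonic cycle; leap years are at positions 3, 6, 8, 11, 14, 17, 19, so it is a leap year (13 months).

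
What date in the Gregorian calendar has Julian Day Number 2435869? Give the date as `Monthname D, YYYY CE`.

JDN 2451545 is 1 Jan 2000; 2435869 is −15676 days from there.

January 30, 1957 CE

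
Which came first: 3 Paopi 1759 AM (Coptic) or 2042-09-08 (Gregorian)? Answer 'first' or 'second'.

second

The two dates have Julian Day Numbers 2467171 and 2467136 respectively.
Since 2467136 < 2467171, the second date comes first.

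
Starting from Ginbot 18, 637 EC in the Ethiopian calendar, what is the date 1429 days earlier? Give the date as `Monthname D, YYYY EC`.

Counting 1429 days back from JDN 1956777 reaches JDN 1955348, which is Sene 20, 633 EC.

Sene 20, 633 EC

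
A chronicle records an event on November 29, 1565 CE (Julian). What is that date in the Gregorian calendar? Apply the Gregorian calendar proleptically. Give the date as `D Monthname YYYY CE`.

9 December 1565 CE

At this point the Julian calendar is 10 days behind the Gregorian.
29 November 1565 Julian + 10 days → 9 December 1565 Gregorian.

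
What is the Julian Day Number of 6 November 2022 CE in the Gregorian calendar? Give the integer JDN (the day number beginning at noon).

2459890

JDN 2400001 is 17 November 1858 CE (Gregorian), MJD 0; the target day is +59889 days from there, so JDN = 2459890.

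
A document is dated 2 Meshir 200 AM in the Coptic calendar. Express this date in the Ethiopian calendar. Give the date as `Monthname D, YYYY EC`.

Yekatit 2, 476 EC

Julian Day Number of the source date = 1897866.
Converting JDN 1897866 to the Ethiopian calendar gives 2 Yekatit 476 EC.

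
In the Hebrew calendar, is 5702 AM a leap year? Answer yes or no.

no

Hebrew year 5702 is year 2 of its 19-year Metonic cycle; leap years are at positions 3, 6, 8, 11, 14, 17, 19, so it is a common year (12 months).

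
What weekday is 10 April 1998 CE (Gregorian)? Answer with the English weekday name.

Friday

2450914 ≡ 4 (mod 7); counting from Monday = 0 gives Friday.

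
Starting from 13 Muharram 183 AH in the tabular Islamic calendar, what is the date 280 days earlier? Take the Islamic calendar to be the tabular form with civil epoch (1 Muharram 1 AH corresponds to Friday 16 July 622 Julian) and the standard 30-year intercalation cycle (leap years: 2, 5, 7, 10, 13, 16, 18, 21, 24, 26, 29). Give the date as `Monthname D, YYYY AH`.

Counting 280 days back from JDN 2012947 reaches JDN 2012667, which is Rabi' al-Awwal 29, 182 AH.

Rabi' al-Awwal 29, 182 AH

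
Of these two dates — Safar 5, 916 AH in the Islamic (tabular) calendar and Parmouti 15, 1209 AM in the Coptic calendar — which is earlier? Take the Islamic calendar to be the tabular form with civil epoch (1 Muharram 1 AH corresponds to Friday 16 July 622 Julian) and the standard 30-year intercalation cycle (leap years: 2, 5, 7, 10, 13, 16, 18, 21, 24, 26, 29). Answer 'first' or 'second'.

second

First date → JDN 2272719; second date → JDN 2266476.
JDN 2266476 < JDN 2272719, so the second date is earlier.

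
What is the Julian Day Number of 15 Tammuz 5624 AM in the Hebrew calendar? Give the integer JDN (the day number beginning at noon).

2402072

In the Gregorian calendar the same day is 19 July 1864.
JDN 2451545 is 1 January 2000 CE (Gregorian); the target day is −49473 days from there, so JDN = 2402072.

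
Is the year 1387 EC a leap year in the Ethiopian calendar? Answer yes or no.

yes

1387 mod 4 = 3; in the Ethiopian calendar a year is leap when year mod 4 = 3, so it is a leap year.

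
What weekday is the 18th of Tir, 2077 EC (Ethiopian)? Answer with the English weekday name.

This is JDN 2482617 (26 January 2085 Gregorian).
JDN 2482617 mod 7 = 4, and JDN 0 was a Monday, so this is a Friday.

Friday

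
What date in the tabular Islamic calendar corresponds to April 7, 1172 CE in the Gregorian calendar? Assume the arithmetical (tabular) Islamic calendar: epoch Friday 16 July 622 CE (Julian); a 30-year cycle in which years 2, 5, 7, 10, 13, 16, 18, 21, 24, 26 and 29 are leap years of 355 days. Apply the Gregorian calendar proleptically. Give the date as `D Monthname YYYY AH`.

3 Sha'ban 567 AH

Both dates share Julian Day Number 2149221; in the tabular Islamic calendar that is 3 Sha'ban 567 AH.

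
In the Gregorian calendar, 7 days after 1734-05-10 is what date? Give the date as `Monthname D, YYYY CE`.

JDN of 1734-05-10 = 2354520.
2354520 + 7 = 2354527.
JDN 2354527 in the Gregorian calendar is May 17, 1734 CE.

May 17, 1734 CE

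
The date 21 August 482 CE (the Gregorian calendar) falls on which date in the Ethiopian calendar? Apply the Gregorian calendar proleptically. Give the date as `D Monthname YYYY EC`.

27 Nehase 474 EC

Julian Day Number of the source date = 1897340.
Converting JDN 1897340 to the Ethiopian calendar gives 27 Nehase 474 EC.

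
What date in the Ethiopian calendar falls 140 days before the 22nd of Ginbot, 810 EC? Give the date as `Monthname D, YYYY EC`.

JDN of the 22nd of Ginbot, 810 EC = 2019969.
2019969 − 140 = 2019829.
JDN 2019829 in the Ethiopian calendar is Tir 2, 810 EC.

Tir 2, 810 EC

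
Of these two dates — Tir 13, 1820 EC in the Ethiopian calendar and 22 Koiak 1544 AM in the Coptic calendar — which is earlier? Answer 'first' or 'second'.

First date → JDN 2388743; second date → JDN 2388722.
JDN 2388722 < JDN 2388743, so the second date is earlier.

second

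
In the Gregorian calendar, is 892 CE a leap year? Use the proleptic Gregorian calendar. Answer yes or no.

yes

892 is divisible by 4 and not by 100, so it is a leap year.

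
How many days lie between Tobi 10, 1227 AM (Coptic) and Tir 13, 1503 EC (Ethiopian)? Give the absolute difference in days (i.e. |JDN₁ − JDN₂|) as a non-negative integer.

3

First date → JDN 2272955; second date → JDN 2272958.
The interval is |2272955 − 2272958| = 3 days.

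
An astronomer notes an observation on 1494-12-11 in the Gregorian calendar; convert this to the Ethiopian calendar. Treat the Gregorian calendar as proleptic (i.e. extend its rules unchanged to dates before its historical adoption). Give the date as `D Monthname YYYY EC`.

Julian Day Number of the source date = 2267077.
Converting JDN 2267077 to the Ethiopian calendar gives 6 Tahsas 1487 EC.

6 Tahsas 1487 EC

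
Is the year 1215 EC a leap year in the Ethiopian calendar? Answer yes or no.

1215 mod 4 = 3; in the Ethiopian calendar a year is leap when year mod 4 = 3, so it is a leap year.

yes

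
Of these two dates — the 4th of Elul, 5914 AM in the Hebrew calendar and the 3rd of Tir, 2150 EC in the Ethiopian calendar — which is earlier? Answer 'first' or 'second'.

The two dates have Julian Day Numbers 2508018 and 2509265 respectively.
Since 2508018 < 2509265, the first date comes first.

first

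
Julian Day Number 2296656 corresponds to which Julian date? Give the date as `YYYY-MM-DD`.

JDN 2296656 is 6 December 1575 in the proleptic Gregorian calendar.
In the Julian calendar that day is 1575-11-26.

1575-11-26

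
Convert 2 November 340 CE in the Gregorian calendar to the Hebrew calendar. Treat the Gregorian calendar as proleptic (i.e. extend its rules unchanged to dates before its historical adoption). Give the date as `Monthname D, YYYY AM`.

Cheshvan 25, 4101 AM

Both dates share Julian Day Number 1845548; in the Hebrew calendar that is 25 Cheshvan 4101 AM.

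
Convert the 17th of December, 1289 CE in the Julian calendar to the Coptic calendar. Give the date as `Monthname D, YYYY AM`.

The source date corresponds to 24 December 1289 in the proleptic Gregorian calendar (JDN 2192216).
That day falls on 21 Koiak 1006 AM in the Coptic calendar.

Koiak 21, 1006 AM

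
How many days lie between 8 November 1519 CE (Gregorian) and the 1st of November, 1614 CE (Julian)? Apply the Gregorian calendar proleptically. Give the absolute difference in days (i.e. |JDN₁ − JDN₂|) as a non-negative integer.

JDN of the first date = 2276174.
JDN of the second date = 2310876.
|2310876 − 2276174| = 34702.

34702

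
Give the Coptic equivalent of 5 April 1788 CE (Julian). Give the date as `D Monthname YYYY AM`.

10 Parmouti 1504 AM

Both dates share Julian Day Number 2374220; in the Coptic calendar that is 10 Parmouti 1504 AM.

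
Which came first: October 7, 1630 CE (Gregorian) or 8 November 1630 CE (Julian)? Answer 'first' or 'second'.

first

The two dates have Julian Day Numbers 2316685 and 2316727 respectively.
Since 2316685 < 2316727, the first date comes first.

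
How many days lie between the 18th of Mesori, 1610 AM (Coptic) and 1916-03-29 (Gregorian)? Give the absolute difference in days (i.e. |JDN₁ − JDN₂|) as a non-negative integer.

JDN of the first date = 2413064.
JDN of the second date = 2420952.
|2420952 − 2413064| = 7888.

7888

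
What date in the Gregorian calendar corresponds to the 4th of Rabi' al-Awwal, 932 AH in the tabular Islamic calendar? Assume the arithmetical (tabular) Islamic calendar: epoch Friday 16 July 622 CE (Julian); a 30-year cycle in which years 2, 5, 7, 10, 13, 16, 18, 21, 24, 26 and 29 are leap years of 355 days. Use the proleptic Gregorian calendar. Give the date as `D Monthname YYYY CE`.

29 December 1525 CE

Both dates share Julian Day Number 2278417; in the Gregorian calendar that is 29 December 1525 CE.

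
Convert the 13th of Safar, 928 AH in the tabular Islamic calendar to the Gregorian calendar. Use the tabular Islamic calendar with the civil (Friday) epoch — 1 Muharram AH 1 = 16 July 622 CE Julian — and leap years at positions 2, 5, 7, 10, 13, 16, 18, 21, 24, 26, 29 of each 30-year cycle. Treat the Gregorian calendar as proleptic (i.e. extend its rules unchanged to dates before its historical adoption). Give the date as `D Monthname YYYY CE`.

22 January 1522 CE

Julian Day Number of the source date = 2276980.
Converting JDN 2276980 to the Gregorian calendar gives 22 January 1522 CE.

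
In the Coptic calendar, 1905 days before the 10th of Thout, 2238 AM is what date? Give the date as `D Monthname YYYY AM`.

26 Paoni 2232 AM

Counting 1905 days back from JDN 2642103 reaches JDN 2640198, which is 26 Paoni 2232 AM.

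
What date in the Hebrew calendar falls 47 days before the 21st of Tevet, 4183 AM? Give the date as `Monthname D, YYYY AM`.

The starting date is JDN 1875548; 1875548 − 47 = 1875501.
JDN 1875501 corresponds to Kislev 4, 4183 AM.

Kislev 4, 4183 AM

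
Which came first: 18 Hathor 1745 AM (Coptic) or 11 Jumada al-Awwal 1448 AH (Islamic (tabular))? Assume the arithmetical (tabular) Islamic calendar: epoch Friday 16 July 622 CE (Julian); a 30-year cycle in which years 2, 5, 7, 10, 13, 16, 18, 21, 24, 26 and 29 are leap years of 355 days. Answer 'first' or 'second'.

second

Converting both to JDN: 2462103 vs 2461337; the smaller is the second.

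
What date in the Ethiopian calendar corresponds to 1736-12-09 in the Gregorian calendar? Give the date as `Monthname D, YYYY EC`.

Tahsas 2, 1729 EC

Julian Day Number of the source date = 2355464.
Converting JDN 2355464 to the Ethiopian calendar gives 2 Tahsas 1729 EC.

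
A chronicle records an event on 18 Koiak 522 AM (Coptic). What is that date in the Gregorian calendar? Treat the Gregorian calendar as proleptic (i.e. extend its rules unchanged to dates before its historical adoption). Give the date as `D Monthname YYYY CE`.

18 December 805 CE

Julian Day Number of the source date = 2015432.
Converting JDN 2015432 to the Gregorian calendar gives 18 December 805 CE.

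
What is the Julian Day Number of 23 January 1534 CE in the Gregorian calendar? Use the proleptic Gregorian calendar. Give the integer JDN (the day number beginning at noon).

JDN 2451545 is 1 January 2000 CE (Gregorian); the target day is −170181 days from there, so JDN = 2281364.

2281364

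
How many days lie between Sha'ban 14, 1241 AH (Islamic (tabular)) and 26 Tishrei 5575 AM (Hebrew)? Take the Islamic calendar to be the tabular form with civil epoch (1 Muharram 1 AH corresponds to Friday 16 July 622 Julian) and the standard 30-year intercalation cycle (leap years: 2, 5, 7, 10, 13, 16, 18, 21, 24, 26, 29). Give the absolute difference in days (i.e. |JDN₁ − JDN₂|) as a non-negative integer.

JDN of the first date = 2388075.
JDN of the second date = 2383892.
|2383892 − 2388075| = 4183.

4183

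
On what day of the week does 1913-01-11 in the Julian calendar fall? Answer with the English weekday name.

Friday

In the Gregorian calendar this is 24 January 1913 (JDN 2419792).
2419792 ≡ 4 (mod 7); counting from Monday = 0 gives Friday.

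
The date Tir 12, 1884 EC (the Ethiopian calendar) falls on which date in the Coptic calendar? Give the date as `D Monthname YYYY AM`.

12 Tobi 1608 AM

Julian Day Number of the source date = 2412118.
Converting JDN 2412118 to the Coptic calendar gives 12 Tobi 1608 AM.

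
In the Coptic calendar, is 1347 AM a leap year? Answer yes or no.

1347 mod 4 = 3; in the Coptic calendar a year is leap when year mod 4 = 3, so it is a leap year.

yes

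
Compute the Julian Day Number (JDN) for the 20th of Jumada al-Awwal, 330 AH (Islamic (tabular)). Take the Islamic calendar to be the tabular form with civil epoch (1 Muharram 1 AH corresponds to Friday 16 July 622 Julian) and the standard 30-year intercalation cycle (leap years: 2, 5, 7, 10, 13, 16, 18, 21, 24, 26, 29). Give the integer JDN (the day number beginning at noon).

In the proleptic Gregorian calendar the same day is 15 February 942.
JDN 2299161 is 15 October 1582 CE (Gregorian); the target day is −233997 days from there, so JDN = 2065164.

2065164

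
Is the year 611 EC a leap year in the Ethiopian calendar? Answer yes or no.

611 mod 4 = 3; in the Ethiopian calendar a year is leap when year mod 4 = 3, so it is a leap year.

yes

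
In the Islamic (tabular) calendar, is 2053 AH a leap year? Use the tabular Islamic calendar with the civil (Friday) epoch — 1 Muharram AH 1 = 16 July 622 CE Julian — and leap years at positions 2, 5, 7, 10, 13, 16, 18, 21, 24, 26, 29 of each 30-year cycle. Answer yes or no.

Year 2053 AH is year 13 of its 30-year cycle; leap positions are 2, 5, 7, 10, 13, 16, 18, 21, 24, 26, 29, so it is a leap year (355 days).

yes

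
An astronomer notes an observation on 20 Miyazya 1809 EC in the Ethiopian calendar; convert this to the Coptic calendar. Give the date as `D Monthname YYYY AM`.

20 Parmouti 1533 AM

Both dates share Julian Day Number 2384822; in the Coptic calendar that is 20 Parmouti 1533 AM.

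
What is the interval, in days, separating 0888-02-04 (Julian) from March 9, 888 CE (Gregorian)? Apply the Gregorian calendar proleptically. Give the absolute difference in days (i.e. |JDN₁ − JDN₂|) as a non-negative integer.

First date → JDN 2045434; second date → JDN 2045464.
The interval is |2045434 − 2045464| = 30 days.

30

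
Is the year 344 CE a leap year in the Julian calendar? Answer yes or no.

yes

344 mod 4 = 0, so it is a leap year in the Julian calendar.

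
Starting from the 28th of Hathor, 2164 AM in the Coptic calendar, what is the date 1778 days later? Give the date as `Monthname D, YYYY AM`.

JDN of the 28th of Hathor, 2164 AM = 2615153.
2615153 + 1778 = 2616931.
JDN 2616931 in the Coptic calendar is Paopi 10, 2169 AM.

Paopi 10, 2169 AM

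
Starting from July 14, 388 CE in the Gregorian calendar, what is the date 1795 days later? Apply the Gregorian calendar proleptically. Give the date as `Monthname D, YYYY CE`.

June 13, 393 CE

JDN of July 14, 388 CE = 1862969.
1862969 + 1795 = 1864764.
JDN 1864764 in the Gregorian calendar is June 13, 393 CE.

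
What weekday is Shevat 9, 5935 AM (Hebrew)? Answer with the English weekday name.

In the Gregorian calendar this is 31 January 2175 (JDN 2515493).
2515493 ≡ 1 (mod 7); counting from Monday = 0 gives Tuesday.

Tuesday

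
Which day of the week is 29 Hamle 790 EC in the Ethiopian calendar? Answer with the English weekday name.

Equivalently 27 July 798 Gregorian, JDN 2012731.
JDN 2012731 mod 7 = 0, and JDN 0 was a Monday, so this is a Monday.

Monday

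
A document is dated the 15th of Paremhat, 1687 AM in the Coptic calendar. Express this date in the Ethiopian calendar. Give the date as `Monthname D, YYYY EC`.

Megabit 15, 1963 EC

Both dates share Julian Day Number 2441035; in the Ethiopian calendar that is 15 Megabit 1963 EC.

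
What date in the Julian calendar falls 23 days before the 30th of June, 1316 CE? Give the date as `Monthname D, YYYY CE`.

Counting 23 days back from JDN 2201908 reaches JDN 2201885, which is June 7, 1316 CE.

June 7, 1316 CE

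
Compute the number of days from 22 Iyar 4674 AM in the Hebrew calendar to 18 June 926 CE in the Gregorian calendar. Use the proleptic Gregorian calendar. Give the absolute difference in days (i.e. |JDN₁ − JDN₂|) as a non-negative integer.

4406

First date → JDN 2055037; second date → JDN 2059443.
The interval is |2055037 − 2059443| = 4406 days.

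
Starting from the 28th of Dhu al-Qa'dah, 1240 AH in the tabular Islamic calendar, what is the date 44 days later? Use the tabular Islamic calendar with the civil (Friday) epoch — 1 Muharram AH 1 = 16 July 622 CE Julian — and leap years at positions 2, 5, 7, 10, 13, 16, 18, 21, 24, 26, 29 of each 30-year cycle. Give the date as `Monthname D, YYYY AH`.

Muharram 12, 1241 AH

JDN of the 28th of Dhu al-Qa'dah, 1240 AH = 2387822.
2387822 + 44 = 2387866.
JDN 2387866 in the tabular Islamic calendar is Muharram 12, 1241 AH.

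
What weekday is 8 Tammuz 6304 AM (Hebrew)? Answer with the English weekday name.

This is JDN 2650418 (30 June 2544 Gregorian).
Since JDN mod 7 = 1 (0 = Monday), the day is Tuesday.

Tuesday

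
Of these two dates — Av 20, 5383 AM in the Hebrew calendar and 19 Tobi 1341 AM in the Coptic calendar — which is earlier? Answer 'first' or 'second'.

Converting both to JDN: 2314076 vs 2314603; the smaller is the first.

first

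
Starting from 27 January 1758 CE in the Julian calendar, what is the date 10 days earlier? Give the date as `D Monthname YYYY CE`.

JDN of 27 January 1758 CE = 2363194.
2363194 − 10 = 2363184.
JDN 2363184 in the Julian calendar is 17 January 1758 CE.

17 January 1758 CE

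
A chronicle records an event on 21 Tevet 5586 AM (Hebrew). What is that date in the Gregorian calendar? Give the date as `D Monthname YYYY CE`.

Julian Day Number of the source date = 2387992.
Converting JDN 2387992 to the Gregorian calendar gives 31 December 1825 CE.

31 December 1825 CE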